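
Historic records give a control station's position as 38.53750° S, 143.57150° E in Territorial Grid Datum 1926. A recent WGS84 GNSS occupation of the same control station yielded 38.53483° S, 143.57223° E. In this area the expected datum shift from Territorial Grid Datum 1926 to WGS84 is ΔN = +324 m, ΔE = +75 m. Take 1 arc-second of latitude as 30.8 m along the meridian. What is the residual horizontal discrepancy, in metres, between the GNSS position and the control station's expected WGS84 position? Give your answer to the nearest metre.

30 m

Observed coordinate differences: Δφ = +0.00267°, Δλ = +0.00073°.
Converting to metres (1° lat = 110880 m, cos φ = 0.782201): observed ΔN = 296.0 m, observed ΔE = 63.3 m.
Subtracting the expected shift leaves a residual of 296.0 − (324) = -28.0 m north and 63.3 − (75) = -11.7 m east.
Residual distance = √((-28.0)² + (-11.7)²) = 30.3 m.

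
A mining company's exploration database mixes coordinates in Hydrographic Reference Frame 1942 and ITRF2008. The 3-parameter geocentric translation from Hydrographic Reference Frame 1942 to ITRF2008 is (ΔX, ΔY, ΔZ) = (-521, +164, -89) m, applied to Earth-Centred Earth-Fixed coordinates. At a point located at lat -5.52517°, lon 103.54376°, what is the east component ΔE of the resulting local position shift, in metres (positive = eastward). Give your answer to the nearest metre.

At φ = -5.52517°, λ = 103.54376°: sin φ = -0.096283, cos φ = 0.995354, sin λ = 0.972191, cos λ = -0.234188.
ΔE = −sin λ·ΔX + cos λ·ΔY = −(0.972191)·(-521) + (-0.234188)·(164) = 468.10 m.

ΔE = 468 m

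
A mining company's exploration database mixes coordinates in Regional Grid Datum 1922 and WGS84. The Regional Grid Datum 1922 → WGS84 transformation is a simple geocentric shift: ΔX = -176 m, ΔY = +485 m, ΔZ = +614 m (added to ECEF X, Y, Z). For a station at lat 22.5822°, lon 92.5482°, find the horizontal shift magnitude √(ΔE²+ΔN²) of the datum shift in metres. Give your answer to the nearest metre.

408 m

At φ = 22.5822°, λ = 92.5482°: sin φ = 0.384008, cos φ = 0.923330, sin λ = 0.999011, cos λ = -0.044460.
ΔE = −sin λ·ΔX + cos λ·ΔY = −(0.999011)·(-176) + (-0.044460)·(485) = 154.26 m.
ΔN = −sin φ cos λ·ΔX − sin φ sin λ·ΔY + cos φ·ΔZ = −(0.384008)(-0.044460)(-176) − (0.384008)(0.999011)(485) + (0.923330)(614) = 377.86 m.
Horizontal magnitude = √(ΔE² + ΔN²) = √(154.26² + 377.86²) = 408.14 m.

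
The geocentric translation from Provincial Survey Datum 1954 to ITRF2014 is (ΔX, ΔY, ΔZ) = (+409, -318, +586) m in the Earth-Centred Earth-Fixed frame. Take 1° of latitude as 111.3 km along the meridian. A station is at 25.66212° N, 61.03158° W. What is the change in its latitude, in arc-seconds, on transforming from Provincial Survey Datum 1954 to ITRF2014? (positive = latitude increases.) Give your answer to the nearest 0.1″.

Δφ = 10.4″

sin φ = 0.433063, cos φ = 0.901364, sin λ = -0.874887, cos λ = 0.484327.
North component: ΔN = −sin φ cos λ·ΔX − sin φ sin λ·ΔY + cos φ·ΔZ = −(0.433063)(0.484327)(409) − (0.433063)(-0.874887)(-318) + (0.901364)(586) = 321.93 m.
1° of latitude spans 111300 m, so Δφ = 321.93 / 111300 × 3600 = 10.413″.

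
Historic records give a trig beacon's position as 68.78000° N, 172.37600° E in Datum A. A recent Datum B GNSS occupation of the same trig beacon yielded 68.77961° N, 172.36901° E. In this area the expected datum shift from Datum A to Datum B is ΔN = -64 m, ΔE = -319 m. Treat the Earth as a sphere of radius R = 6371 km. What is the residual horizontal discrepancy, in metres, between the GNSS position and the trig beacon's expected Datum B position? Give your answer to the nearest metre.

43 m

Observed coordinate differences: Δφ = -0.00039°, Δλ = -0.00699°.
Converting to metres (1° lat = 111195 m, cos φ = 0.361950): observed ΔN = -43.4 m, observed ΔE = -281.3 m.
Subtracting the expected shift leaves a residual of -43.4 − (-64) = 20.6 m north and -281.3 − (-319) = 37.7 m east.
Residual distance = √(20.6² + 37.7²) = 43.0 m.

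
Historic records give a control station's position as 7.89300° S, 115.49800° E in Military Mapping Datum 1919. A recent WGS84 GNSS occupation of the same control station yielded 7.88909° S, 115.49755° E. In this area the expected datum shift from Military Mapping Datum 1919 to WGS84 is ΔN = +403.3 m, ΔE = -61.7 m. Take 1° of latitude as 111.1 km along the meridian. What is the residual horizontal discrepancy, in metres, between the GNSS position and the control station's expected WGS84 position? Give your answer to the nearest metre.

33 m

Observed coordinate differences: Δφ = +0.00391°, Δλ = -0.00045°.
Converting to metres (1° lat = 111100 m, cos φ = 0.990526): observed ΔN = 434.4 m, observed ΔE = -49.5 m.
Subtracting the expected shift leaves a residual of 434.4 − (403.3) = 31.1 m north and -49.5 − (-61.7) = 12.2 m east.
Residual distance = √(31.1² + 12.2²) = 33.4 m.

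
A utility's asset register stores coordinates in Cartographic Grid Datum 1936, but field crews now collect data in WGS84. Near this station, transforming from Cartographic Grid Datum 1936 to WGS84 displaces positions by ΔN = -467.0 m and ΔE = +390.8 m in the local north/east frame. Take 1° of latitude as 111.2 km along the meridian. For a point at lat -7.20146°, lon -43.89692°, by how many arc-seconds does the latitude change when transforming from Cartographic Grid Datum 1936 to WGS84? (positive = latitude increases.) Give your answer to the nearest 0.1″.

1° of latitude = 111.2 km, so Δφ = -467.0 / 111200 = -0.0041996° = -15.119″.

Δφ = -15.1″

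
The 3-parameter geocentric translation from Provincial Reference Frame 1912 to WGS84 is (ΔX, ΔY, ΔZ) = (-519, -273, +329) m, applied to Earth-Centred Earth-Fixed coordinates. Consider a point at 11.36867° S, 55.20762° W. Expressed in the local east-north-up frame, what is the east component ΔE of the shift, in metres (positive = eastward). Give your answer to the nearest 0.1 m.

The local east axis at (φ, λ) is (−sin λ, cos λ, 0), so ΔE = −sin(-55.20762°)·(-519) + cos(-55.20762°)·(-273) = -581.99 m.

ΔE = -582.0 m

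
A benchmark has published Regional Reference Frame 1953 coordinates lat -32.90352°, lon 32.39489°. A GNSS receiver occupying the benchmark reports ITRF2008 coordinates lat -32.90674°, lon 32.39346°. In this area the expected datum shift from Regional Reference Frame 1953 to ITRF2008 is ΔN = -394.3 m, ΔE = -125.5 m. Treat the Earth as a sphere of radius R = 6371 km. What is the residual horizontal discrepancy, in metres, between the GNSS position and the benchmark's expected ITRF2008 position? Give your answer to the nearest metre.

Observed coordinate differences: Δφ = -0.00322°, Δλ = -0.00143°.
Converting to metres (1° lat = 111195 m, cos φ = 0.839586): observed ΔN = -358.0 m, observed ΔE = -133.5 m.
Subtracting the expected shift leaves a residual of -358.0 − (-394.3) = 36.3 m north and -133.5 − (-125.5) = -8.0 m east.
Residual distance = √(36.3² + (-8.0)²) = 37.1 m.

37 m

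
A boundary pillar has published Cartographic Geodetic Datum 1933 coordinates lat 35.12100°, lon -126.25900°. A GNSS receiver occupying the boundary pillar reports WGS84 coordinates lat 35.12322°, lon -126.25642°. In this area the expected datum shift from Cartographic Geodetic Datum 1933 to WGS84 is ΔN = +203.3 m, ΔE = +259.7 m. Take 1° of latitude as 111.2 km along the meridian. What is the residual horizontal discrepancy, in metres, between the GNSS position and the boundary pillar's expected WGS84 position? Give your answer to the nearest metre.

50 m

Observed coordinate differences: Δφ = +0.00222°, Δλ = +0.00258°.
Converting to metres (1° lat = 111200 m, cos φ = 0.817939): observed ΔN = 246.9 m, observed ΔE = 234.7 m.
Subtracting the expected shift leaves a residual of 246.9 − (203.3) = 43.6 m north and 234.7 − (259.7) = -25.0 m east.
Residual distance = √(43.6² + (-25.0)²) = 50.2 m.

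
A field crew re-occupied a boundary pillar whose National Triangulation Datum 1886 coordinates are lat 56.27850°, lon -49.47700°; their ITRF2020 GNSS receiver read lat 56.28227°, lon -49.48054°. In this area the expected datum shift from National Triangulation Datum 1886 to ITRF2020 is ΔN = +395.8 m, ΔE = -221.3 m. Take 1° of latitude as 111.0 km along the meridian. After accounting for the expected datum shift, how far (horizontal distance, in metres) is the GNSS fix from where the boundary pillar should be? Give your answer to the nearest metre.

23 m

Observed coordinate differences: Δφ = +0.00377°, Δλ = -0.00354°.
Converting to metres (1° lat = 111000 m, cos φ = 0.555157): observed ΔN = 418.5 m, observed ΔE = -218.1 m.
Subtracting the expected shift leaves a residual of 418.5 − (395.8) = 22.7 m north and -218.1 − (-221.3) = 3.2 m east.
Residual distance = √(22.7² + 3.2²) = 22.9 m.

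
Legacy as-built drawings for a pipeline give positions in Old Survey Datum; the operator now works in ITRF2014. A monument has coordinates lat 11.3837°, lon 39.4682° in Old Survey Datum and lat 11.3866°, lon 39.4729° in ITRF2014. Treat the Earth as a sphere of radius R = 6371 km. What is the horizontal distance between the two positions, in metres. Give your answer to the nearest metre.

Δφ = 11.3866° − 11.3837° = +0.0029°; Δλ = 39.4729° − 39.4682° = +0.0047°.
1° along a meridian = πR/180 = 111195 m.
ΔN = Δφ × 111195 = 322.5 m; ΔE = Δλ × 111195 × cos(11.3837°) = +0.0047 × 111195 × 0.980327 = 512.3 m.
Distance = √(ΔE² + ΔN²) = √(512.3² + 322.5²) = 605.4 m.

605 m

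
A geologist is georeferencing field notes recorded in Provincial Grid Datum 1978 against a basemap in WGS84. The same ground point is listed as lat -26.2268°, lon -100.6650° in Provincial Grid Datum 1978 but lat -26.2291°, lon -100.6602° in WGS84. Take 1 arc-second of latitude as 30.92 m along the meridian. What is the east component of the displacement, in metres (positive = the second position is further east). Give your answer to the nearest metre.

ΔE = 479 m

Δφ = -26.2291° − -26.2268° = -0.0023°; Δλ = -100.6602° − -100.6650° = +0.0048°.
1° of latitude = 3600 × 30.92 = 111312 m.
ΔN = Δφ × 111312 = -256.0 m; ΔE = Δλ × 111312 × cos(-26.2268°) = +0.0048 × 111312 × 0.897052 = 479.3 m.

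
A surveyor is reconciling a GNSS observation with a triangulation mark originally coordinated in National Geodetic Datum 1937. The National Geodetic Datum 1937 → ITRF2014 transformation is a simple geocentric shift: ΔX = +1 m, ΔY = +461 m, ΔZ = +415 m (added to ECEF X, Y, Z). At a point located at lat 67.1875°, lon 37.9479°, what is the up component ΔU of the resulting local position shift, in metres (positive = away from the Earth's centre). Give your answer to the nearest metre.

At φ = 67.1875°, λ = 37.9479°: sin φ = 0.921779, cos φ = 0.387717, sin λ = 0.614945, cos λ = 0.788570.
ΔU = cos φ cos λ·ΔX + cos φ sin λ·ΔY + sin φ·ΔZ = (0.387717)(0.788570)(1) + (0.387717)(0.614945)(461) + (0.921779)(415) = 492.76 m.

ΔU = 493 m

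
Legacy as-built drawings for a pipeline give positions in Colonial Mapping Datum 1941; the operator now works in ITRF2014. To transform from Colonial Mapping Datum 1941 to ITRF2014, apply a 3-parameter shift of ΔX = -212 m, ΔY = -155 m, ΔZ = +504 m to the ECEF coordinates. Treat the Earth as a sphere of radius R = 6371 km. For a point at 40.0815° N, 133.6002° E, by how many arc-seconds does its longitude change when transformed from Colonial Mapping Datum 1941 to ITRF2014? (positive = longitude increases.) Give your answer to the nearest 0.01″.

sin φ = 0.643877, cos φ = 0.765129, sin λ = 0.724169, cos λ = -0.689622.
East component: ΔE = −sin λ·ΔX + cos λ·ΔY = −(0.724169)(-212) + (-0.689622)(-155) = 260.42 m.
1° of latitude spans πR/180 = 111195 m; at latitude φ, 1° of longitude spans that × cos φ = 85078.5 m, so Δλ = 260.42 / 85078.5 × 3600 = 11.019″.

Δλ = 11.02″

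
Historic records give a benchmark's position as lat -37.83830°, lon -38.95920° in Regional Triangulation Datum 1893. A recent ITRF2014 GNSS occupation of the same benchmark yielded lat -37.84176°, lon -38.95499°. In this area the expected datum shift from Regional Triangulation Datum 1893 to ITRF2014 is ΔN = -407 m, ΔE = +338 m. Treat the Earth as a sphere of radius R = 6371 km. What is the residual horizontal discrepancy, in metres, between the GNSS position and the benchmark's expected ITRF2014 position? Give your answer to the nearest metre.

Observed coordinate differences: Δφ = -0.00346°, Δλ = +0.00421°.
Converting to metres (1° lat = 111195 m, cos φ = 0.789745): observed ΔN = -384.7 m, observed ΔE = 369.7 m.
Subtracting the expected shift leaves a residual of -384.7 − (-407) = 22.3 m north and 369.7 − (338) = 31.7 m east.
Residual distance = √(22.3² + 31.7²) = 38.7 m.

39 m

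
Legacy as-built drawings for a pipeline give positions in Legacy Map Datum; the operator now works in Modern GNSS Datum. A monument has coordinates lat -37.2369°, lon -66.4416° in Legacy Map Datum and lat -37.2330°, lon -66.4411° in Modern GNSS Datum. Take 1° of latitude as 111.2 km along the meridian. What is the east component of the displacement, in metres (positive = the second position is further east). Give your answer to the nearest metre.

Δφ = -37.2330° − -37.2369° = +0.0039°; Δλ = -66.4411° − -66.4416° = +0.0005°.
ΔN = Δφ × 111200 = 433.7 m; ΔE = Δλ × 111200 × cos(-37.2369°) = +0.0005 × 111200 × 0.796140 = 44.3 m.

ΔE = 44 m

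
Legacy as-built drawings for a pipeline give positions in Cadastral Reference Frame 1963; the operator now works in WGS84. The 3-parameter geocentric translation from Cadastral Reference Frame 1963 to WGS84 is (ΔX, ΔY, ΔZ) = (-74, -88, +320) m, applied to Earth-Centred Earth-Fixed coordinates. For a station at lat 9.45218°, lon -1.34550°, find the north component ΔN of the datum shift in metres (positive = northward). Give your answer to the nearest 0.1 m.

At φ = 9.45218°, λ = -1.34550°: sin φ = 0.164224, cos φ = 0.986423, sin λ = -0.023481, cos λ = 0.999724.
ΔN = −sin φ cos λ·ΔX − sin φ sin λ·ΔY + cos φ·ΔZ = −(0.164224)(0.999724)(-74) − (0.164224)(-0.023481)(-88) + (0.986423)(320) = 327.47 m.

ΔN = 327.5 m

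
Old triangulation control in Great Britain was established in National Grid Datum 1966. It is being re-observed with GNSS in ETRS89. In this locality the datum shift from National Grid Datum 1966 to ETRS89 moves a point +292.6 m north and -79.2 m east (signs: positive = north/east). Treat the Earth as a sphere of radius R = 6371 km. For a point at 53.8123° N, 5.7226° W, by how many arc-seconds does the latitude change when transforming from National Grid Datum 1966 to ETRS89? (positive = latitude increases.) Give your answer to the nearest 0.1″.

On a sphere of radius R, 1 rad of latitude = R, so Δφ = ΔN / R = 292.6 / 6371000 = 4.5927e-05 rad = 9.473″.

Δφ = 9.5″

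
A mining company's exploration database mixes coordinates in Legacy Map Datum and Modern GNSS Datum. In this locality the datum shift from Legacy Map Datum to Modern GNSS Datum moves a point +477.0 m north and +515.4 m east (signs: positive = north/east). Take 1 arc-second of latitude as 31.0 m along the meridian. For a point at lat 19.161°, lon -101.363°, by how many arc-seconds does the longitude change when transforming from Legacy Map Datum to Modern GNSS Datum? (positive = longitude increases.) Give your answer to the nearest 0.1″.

Δλ = 17.6″

At latitude 19.161°, cos φ = 0.944600.
1″ of longitude at this latitude = 31.00 × cos φ = 29.2826 m, so Δλ = 515.4 / 29.2826 = 17.601″.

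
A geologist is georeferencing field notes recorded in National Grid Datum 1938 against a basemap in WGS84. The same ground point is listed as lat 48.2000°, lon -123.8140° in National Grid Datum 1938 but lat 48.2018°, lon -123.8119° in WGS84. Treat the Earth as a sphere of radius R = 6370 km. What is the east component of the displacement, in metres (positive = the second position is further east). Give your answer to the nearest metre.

Δφ = 48.2018° − 48.2000° = +0.0018°; Δλ = -123.8119° − -123.8140° = +0.0021°.
1° along a meridian = πR/180 = 111177 m.
ΔN = Δφ × 111177 = 200.1 m; ΔE = Δλ × 111177 × cos(48.2000°) = +0.0021 × 111177 × 0.666532 = 155.6 m.

ΔE = 156 m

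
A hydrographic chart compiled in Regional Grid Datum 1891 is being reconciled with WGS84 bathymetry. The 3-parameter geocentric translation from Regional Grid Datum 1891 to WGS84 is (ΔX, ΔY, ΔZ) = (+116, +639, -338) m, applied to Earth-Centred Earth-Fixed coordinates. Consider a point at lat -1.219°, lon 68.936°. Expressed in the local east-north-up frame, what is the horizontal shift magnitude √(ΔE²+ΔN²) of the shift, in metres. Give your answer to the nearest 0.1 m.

346.3 m

At φ = -1.219°, λ = 68.936°: sin φ = -0.021274, cos φ = 0.999774, sin λ = 0.933180, cos λ = 0.359411.
ΔE = −sin λ·ΔX + cos λ·ΔY = −(0.933180)·(116) + (0.359411)·(639) = 121.41 m.
ΔN = −sin φ cos λ·ΔX − sin φ sin λ·ΔY + cos φ·ΔZ = −(-0.021274)(0.359411)(116) − (-0.021274)(0.933180)(639) + (0.999774)(-338) = -324.35 m.
Horizontal magnitude = √(ΔE² + ΔN²) = √(121.41² + (-324.35)²) = 346.33 m.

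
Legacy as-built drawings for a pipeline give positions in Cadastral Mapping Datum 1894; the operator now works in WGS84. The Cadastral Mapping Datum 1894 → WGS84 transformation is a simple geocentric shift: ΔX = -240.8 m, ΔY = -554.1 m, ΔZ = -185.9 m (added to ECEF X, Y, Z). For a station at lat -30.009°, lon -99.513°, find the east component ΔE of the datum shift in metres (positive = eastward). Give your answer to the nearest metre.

At φ = -30.009°, λ = -99.513°: sin φ = -0.500136, cos φ = 0.865947, sin λ = -0.986248, cos λ = -0.165271.
ΔE = −sin λ·ΔX + cos λ·ΔY = −(-0.986248)·(-240.8) + (-0.165271)·(-554.1) = -145.91 m.

ΔE = -146 m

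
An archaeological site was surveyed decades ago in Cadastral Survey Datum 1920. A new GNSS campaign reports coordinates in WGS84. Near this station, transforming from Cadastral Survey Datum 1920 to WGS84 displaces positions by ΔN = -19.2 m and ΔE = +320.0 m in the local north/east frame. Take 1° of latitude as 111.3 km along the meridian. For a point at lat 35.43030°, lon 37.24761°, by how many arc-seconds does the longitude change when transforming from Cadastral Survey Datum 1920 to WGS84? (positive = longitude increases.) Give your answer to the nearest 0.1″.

At latitude 35.43030°, cos φ = 0.814821.
1° of longitude at this latitude = 111.3 × cos φ = 90.69 km, so Δλ = 320.0 / 90689.6 = 0.0035285° = 12.703″.

Δλ = 12.7″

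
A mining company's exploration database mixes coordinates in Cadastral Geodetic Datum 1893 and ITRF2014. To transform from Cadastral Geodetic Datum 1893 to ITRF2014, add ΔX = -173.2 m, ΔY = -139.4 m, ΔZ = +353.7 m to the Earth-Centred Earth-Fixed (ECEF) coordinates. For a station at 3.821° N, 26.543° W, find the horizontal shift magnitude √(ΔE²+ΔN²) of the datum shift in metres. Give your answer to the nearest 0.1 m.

412.1 m

At φ = 3.821°, λ = -26.543°: sin φ = 0.066640, cos φ = 0.997777, sin λ = -0.446869, cos λ = 0.894599.
ΔE = −sin λ·ΔX + cos λ·ΔY = −(-0.446869)·(-173.2) + (0.894599)·(-139.4) = -202.10 m.
ΔN = −sin φ cos λ·ΔX − sin φ sin λ·ΔY + cos φ·ΔZ = −(0.066640)(0.894599)(-173.2) − (0.066640)(-0.446869)(-139.4) + (0.997777)(353.7) = 359.09 m.
Horizontal magnitude = √(ΔE² + ΔN²) = √((-202.10)² + 359.09²) = 412.06 m.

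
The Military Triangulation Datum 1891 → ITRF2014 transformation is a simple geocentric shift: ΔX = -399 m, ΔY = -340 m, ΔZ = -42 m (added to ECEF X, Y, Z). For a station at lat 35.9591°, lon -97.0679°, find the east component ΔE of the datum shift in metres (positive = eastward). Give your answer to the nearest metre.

ΔE = -354 m

At φ = 35.9591°, λ = -97.0679°: sin φ = 0.587208, cos φ = 0.809436, sin λ = -0.992401, cos λ = -0.123046.
ΔE = −sin λ·ΔX + cos λ·ΔY = −(-0.992401)·(-399) + (-0.123046)·(-340) = -354.13 m.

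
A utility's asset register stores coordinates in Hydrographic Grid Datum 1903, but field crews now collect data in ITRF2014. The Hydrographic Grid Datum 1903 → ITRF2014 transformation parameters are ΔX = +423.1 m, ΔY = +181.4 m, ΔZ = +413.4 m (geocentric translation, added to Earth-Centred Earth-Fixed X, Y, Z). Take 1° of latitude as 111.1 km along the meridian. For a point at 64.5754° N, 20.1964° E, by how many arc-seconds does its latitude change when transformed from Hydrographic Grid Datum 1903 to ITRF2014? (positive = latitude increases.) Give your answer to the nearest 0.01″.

Δφ = -7.70″

sin φ = 0.903151, cos φ = 0.429323, sin λ = 0.345239, cos λ = 0.938515.
North component: ΔN = −sin φ cos λ·ΔX − sin φ sin λ·ΔY + cos φ·ΔZ = −(0.903151)(0.938515)(423.1) − (0.903151)(0.345239)(181.4) + (0.429323)(413.4) = -237.71 m.
1° of latitude spans 111100 m, so Δφ = -237.71 / 111100 × 3600 = -7.702″.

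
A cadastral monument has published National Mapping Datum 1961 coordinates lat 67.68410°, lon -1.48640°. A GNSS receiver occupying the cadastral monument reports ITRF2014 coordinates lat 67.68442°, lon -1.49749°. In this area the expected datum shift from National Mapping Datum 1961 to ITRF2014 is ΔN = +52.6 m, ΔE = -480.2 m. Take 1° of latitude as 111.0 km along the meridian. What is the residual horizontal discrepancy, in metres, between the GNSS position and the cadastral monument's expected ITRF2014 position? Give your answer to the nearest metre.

Observed coordinate differences: Δφ = +0.00032°, Δλ = -0.01109°.
Converting to metres (1° lat = 111000 m, cos φ = 0.379713): observed ΔN = 35.5 m, observed ΔE = -467.4 m.
Subtracting the expected shift leaves a residual of 35.5 − (52.6) = -17.1 m north and -467.4 − (-480.2) = 12.8 m east.
Residual distance = √((-17.1)² + 12.8²) = 21.3 m.

21 m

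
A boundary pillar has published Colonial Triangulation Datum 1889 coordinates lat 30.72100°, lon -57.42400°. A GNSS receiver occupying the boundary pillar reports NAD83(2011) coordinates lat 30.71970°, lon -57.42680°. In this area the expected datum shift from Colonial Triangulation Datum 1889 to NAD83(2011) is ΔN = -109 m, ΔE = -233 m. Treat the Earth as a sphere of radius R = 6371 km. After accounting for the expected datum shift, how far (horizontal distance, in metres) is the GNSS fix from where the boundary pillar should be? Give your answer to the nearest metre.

Observed coordinate differences: Δφ = -0.00130°, Δλ = -0.00280°.
Converting to metres (1° lat = 111195 m, cos φ = 0.859665): observed ΔN = -144.6 m, observed ΔE = -267.7 m.
Subtracting the expected shift leaves a residual of -144.6 − (-109) = -35.6 m north and -267.7 − (-233) = -34.7 m east.
Residual distance = √((-35.6)² + (-34.7)²) = 49.6 m.

50 m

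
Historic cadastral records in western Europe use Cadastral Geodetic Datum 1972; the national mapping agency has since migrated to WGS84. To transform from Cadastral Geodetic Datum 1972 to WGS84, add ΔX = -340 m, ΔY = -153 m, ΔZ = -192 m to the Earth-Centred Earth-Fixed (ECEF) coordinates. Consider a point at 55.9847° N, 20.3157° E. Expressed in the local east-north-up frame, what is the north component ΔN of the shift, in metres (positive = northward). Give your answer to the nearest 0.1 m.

At φ = 55.9847°, λ = 20.3157°: sin φ = 0.828888, cos φ = 0.559414, sin λ = 0.347193, cos λ = 0.937794.
ΔN = −sin φ cos λ·ΔX − sin φ sin λ·ΔY + cos φ·ΔZ = −(0.828888)(0.937794)(-340) − (0.828888)(0.347193)(-153) + (0.559414)(-192) = 200.91 m.

ΔN = 200.9 m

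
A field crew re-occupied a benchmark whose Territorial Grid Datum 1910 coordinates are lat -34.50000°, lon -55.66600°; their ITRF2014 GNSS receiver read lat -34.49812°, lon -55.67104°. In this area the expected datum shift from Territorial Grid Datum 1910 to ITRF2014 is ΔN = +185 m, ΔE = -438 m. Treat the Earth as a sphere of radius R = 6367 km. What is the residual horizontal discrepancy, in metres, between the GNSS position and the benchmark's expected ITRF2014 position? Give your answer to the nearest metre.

34 m

Observed coordinate differences: Δφ = +0.00188°, Δλ = -0.00504°.
Converting to metres (1° lat = 111125 m, cos φ = 0.824126): observed ΔN = 208.9 m, observed ΔE = -461.6 m.
Subtracting the expected shift leaves a residual of 208.9 − (185) = 23.9 m north and -461.6 − (-438) = -23.6 m east.
Residual distance = √(23.9² + (-23.6)²) = 33.6 m.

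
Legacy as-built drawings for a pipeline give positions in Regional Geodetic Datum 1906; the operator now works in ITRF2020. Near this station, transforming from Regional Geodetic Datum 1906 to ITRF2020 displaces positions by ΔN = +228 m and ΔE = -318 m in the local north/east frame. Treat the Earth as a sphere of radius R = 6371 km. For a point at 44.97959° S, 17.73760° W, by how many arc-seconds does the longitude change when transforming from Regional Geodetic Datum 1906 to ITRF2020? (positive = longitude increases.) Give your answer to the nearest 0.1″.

At latitude -44.97959°, cos φ = 0.707359.
One radian of longitude at latitude φ spans R cos φ, so Δλ = ΔE / (R cos φ) = -318.0 / (6371000 × 0.707359) = -7.0563e-05 rad = -14.555″.

Δλ = -14.6″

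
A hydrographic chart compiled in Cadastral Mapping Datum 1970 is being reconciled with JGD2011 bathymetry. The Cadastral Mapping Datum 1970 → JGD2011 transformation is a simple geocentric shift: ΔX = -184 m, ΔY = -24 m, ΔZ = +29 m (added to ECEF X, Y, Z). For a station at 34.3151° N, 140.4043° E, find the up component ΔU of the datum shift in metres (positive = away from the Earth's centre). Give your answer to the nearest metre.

At φ = 34.3151°, λ = 140.4043°: sin φ = 0.563744, cos φ = 0.825950, sin λ = 0.637366, cos λ = -0.770561.
ΔU = cos φ cos λ·ΔX + cos φ sin λ·ΔY + sin φ·ΔZ = (0.825950)(-0.770561)(-184) + (0.825950)(0.637366)(-24) + (0.563744)(29) = 120.82 m.

ΔU = 121 m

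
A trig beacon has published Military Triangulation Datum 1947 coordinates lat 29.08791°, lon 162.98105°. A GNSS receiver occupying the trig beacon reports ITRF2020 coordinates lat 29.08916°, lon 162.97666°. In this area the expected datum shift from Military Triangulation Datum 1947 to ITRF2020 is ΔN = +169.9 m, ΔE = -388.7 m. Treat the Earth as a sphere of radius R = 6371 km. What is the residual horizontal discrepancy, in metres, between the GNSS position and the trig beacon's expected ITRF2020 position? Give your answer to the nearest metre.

49 m

Observed coordinate differences: Δφ = +0.00125°, Δλ = -0.00439°.
Converting to metres (1° lat = 111195 m, cos φ = 0.873875): observed ΔN = 139.0 m, observed ΔE = -426.6 m.
Subtracting the expected shift leaves a residual of 139.0 − (169.9) = -30.9 m north and -426.6 − (-388.7) = -37.9 m east.
Residual distance = √((-30.9)² + (-37.9)²) = 48.9 m.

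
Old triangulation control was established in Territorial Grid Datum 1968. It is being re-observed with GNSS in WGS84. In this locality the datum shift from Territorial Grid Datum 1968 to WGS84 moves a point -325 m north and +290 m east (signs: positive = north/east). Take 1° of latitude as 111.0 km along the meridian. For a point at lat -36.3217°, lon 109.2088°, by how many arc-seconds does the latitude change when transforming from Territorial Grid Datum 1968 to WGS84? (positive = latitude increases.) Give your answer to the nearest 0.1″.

Δφ = -10.5″

1° of latitude = 111.0 km, so Δφ = -325.0 / 111000 = -0.0029279° = -10.541″.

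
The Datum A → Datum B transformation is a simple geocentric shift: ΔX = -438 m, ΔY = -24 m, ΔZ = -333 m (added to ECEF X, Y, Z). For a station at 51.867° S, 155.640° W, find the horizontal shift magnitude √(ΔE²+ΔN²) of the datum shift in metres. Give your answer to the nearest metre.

197 m

At φ = -51.867°, λ = -155.640°: sin φ = -0.786580, cos φ = 0.617489, sin λ = -0.412469, cos λ = -0.910972.
ΔE = −sin λ·ΔX + cos λ·ΔY = −(-0.412469)·(-438) + (-0.910972)·(-24) = -158.80 m.
ΔN = −sin φ cos λ·ΔX − sin φ sin λ·ΔY + cos φ·ΔZ = −(-0.786580)(-0.910972)(-438) − (-0.786580)(-0.412469)(-24) + (0.617489)(-333) = 116.01 m.
Horizontal magnitude = √(ΔE² + ΔN²) = √((-158.80)² + 116.01²) = 196.66 m.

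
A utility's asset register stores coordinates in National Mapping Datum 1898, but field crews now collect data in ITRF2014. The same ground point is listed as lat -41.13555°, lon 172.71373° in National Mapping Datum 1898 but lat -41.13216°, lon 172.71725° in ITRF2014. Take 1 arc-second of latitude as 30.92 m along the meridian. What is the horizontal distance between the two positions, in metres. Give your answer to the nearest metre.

479 m

Δφ = -41.13216° − -41.13555° = +0.00339°; Δλ = 172.71725° − 172.71373° = +0.00352°.
1° of latitude = 3600 × 30.92 = 111312 m.
ΔN = Δφ × 111312 = 377.3 m; ΔE = Δλ × 111312 × cos(-41.13555°) = +0.00352 × 111312 × 0.753155 = 295.1 m.
Distance = √(ΔE² + ΔN²) = √(295.1² + 377.3²) = 479.0 m.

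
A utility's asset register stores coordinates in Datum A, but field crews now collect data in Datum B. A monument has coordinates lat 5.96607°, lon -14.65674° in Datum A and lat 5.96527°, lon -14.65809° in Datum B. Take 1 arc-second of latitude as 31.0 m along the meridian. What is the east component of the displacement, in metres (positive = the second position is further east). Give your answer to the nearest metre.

Δφ = 5.96527° − 5.96607° = -0.00080°; Δλ = -14.65809° − -14.65674° = -0.00135°.
1° of latitude = 3600 × 31.00 = 111600 m.
ΔN = Δφ × 111600 = -89.3 m; ΔE = Δλ × 111600 × cos(5.96607°) = -0.00135 × 111600 × 0.994584 = -149.8 m.

ΔE = -150 m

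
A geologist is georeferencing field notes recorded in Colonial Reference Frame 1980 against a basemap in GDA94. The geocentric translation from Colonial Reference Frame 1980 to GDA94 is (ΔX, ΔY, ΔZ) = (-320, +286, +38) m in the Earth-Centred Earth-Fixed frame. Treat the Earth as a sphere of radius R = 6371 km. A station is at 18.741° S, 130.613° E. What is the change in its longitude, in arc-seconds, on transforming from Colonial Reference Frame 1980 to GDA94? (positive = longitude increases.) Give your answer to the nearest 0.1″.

Δλ = 1.9″

sin φ = -0.321291, cos φ = 0.946981, sin λ = 0.759124, cos λ = -0.650946.
East component: ΔE = −sin λ·ΔX + cos λ·ΔY = −(0.759124)(-320) + (-0.650946)(286) = 56.75 m.
1° of latitude spans πR/180 = 111195 m; at latitude φ, 1° of longitude spans that × cos φ = 105299.4 m, so Δλ = 56.75 / 105299.4 × 3600 = 1.940″.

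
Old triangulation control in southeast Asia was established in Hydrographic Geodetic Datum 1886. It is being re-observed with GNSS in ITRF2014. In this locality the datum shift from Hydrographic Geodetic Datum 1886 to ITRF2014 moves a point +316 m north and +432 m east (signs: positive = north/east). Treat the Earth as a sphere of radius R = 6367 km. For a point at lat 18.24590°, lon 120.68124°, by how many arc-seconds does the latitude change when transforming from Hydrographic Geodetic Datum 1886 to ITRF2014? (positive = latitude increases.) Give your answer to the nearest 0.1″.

On a sphere of radius R, 1 rad of latitude = R, so Δφ = ΔN / R = 316.0 / 6367000 = 4.9631e-05 rad = 10.237″.

Δφ = 10.2″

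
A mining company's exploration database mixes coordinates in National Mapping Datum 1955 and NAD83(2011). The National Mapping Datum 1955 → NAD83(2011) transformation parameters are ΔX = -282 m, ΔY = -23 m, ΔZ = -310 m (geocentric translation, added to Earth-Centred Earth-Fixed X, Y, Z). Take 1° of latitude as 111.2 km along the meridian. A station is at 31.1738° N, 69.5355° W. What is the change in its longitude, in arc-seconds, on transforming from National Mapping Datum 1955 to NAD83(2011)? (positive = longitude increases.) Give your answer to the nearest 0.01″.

sin φ = 0.517636, cos φ = 0.855601, sin λ = -0.936889, cos λ = 0.349627.
East component: ΔE = −sin λ·ΔX + cos λ·ΔY = −(-0.936889)(-282) + (0.349627)(-23) = -272.24 m.
1° of latitude spans 111200 m; at latitude φ, 1° of longitude spans that × cos φ = 95142.8 m, so Δλ = -272.24 / 95142.8 × 3600 = -10.301″.

Δλ = -10.30″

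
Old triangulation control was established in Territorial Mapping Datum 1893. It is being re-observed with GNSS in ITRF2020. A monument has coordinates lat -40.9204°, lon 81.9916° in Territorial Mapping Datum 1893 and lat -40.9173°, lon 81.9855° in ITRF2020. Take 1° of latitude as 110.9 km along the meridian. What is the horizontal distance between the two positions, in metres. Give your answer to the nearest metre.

Δφ = -40.9173° − -40.9204° = +0.0031°; Δλ = 81.9855° − 81.9916° = -0.0061°.
ΔN = Δφ × 110900 = 343.8 m; ΔE = Δλ × 110900 × cos(-40.9204°) = -0.0061 × 110900 × 0.755620 = -511.2 m.
Distance = √(ΔE² + ΔN²) = √((-511.2)² + 343.8²) = 616.0 m.

616 m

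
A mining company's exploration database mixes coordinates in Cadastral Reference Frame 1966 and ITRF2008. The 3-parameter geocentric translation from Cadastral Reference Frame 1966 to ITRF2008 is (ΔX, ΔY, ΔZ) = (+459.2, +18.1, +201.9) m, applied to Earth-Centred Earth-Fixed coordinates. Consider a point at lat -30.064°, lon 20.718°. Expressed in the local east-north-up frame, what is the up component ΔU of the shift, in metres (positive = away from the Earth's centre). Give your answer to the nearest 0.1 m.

ΔU = 276.1 m

At φ = -30.064°, λ = 20.718°: sin φ = -0.500967, cos φ = 0.865466, sin λ = 0.353769, cos λ = 0.935333.
ΔU = cos φ cos λ·ΔX + cos φ sin λ·ΔY + sin φ·ΔZ = (0.865466)(0.935333)(459.2) + (0.865466)(0.353769)(18.1) + (-0.500967)(201.9) = 276.12 m.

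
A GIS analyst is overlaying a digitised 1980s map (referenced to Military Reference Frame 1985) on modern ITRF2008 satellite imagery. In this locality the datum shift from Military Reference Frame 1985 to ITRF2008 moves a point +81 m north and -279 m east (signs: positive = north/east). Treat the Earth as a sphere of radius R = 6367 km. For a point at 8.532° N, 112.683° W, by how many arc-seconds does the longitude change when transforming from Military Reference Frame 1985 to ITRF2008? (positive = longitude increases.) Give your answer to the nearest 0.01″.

Δλ = -9.14″

At latitude 8.532°, cos φ = 0.988933.
One radian of longitude at latitude φ spans R cos φ, so Δλ = ΔE / (R cos φ) = -279.0 / (6367000 × 0.988933) = -4.4310e-05 rad = -9.140″.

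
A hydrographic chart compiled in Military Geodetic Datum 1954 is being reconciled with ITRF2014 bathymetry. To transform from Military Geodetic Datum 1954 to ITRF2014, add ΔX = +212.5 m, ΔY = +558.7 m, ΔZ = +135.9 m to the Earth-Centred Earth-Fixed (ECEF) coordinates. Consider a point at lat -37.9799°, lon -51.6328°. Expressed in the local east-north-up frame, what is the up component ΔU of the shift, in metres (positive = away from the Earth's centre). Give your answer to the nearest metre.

At φ = -37.9799°, λ = -51.6328°: sin φ = -0.615385, cos φ = 0.788227, sin λ = -0.784049, cos λ = 0.620699.
ΔU = cos φ cos λ·ΔX + cos φ sin λ·ΔY + sin φ·ΔZ = (0.788227)(0.620699)(212.5) + (0.788227)(-0.784049)(558.7) + (-0.615385)(135.9) = -324.95 m.

ΔU = -325 m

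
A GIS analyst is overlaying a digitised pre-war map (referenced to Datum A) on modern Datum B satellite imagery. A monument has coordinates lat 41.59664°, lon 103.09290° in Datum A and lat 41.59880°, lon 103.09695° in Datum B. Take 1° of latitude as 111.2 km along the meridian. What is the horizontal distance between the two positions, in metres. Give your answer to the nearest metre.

414 m

Δφ = 41.59880° − 41.59664° = +0.00216°; Δλ = 103.09695° − 103.09290° = +0.00405°.
ΔN = Δφ × 111200 = 240.2 m; ΔE = Δλ × 111200 × cos(41.59664°) = +0.00405 × 111200 × 0.747837 = 336.8 m.
Distance = √(ΔE² + ΔN²) = √(336.8² + 240.2²) = 413.7 m.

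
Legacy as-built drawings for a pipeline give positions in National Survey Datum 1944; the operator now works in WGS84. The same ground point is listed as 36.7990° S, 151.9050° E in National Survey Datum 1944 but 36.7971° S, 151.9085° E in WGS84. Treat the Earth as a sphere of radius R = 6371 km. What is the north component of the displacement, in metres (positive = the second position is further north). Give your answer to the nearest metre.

Δφ = -36.7971° − -36.7990° = +0.0019°; Δλ = 151.9085° − 151.9050° = +0.0035°.
1° along a meridian = πR/180 = 111195 m.
ΔN = Δφ × 111195 = 211.3 m; ΔE = Δλ × 111195 × cos(-36.7990°) = +0.0035 × 111195 × 0.800742 = 311.6 m.

ΔN = 211 m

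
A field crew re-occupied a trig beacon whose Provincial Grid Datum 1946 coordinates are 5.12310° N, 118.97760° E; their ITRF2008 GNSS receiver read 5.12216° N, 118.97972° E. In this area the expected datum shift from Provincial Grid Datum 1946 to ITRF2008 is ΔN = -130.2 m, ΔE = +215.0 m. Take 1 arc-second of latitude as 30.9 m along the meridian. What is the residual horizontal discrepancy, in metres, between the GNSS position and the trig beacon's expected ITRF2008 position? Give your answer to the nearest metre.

Observed coordinate differences: Δφ = -0.00094°, Δλ = +0.00212°.
Converting to metres (1° lat = 111240 m, cos φ = 0.996005): observed ΔN = -104.6 m, observed ΔE = 234.9 m.
Subtracting the expected shift leaves a residual of -104.6 − (-130.2) = 25.6 m north and 234.9 − (215.0) = 19.9 m east.
Residual distance = √(25.6² + 19.9²) = 32.4 m.

32 m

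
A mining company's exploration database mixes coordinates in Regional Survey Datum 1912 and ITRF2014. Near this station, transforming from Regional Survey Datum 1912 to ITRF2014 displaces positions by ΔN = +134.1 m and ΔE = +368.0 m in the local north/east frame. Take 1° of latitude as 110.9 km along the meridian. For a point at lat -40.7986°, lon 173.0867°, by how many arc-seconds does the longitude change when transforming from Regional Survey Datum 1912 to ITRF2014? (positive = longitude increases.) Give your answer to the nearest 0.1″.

At latitude -40.7986°, cos φ = 0.757011.
1° of longitude at this latitude = 110.9 × cos φ = 83.95 km, so Δλ = 368.0 / 83952.5 = 0.0043834° = 15.780″.

Δλ = 15.8″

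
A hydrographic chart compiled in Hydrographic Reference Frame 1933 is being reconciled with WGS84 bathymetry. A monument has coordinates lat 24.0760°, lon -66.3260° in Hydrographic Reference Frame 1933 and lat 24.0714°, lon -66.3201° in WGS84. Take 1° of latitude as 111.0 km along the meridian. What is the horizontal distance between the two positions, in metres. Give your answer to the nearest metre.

786 m

Δφ = 24.0714° − 24.0760° = -0.0046°; Δλ = -66.3201° − -66.3260° = +0.0059°.
ΔN = Δφ × 111000 = -510.6 m; ΔE = Δλ × 111000 × cos(24.0760°) = +0.0059 × 111000 × 0.913005 = 597.9 m.
Distance = √(ΔE² + ΔN²) = √(597.9² + (-510.6)²) = 786.3 m.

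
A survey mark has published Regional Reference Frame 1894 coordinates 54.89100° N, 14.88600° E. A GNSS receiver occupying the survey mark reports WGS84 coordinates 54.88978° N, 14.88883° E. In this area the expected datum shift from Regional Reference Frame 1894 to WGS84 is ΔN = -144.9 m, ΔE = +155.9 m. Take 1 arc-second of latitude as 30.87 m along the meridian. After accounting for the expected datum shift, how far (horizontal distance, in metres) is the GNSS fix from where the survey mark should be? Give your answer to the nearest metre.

Observed coordinate differences: Δφ = -0.00122°, Δλ = +0.00283°.
Converting to metres (1° lat = 111132 m, cos φ = 0.575134): observed ΔN = -135.6 m, observed ΔE = 180.9 m.
Subtracting the expected shift leaves a residual of -135.6 − (-144.9) = 9.3 m north and 180.9 − (155.9) = 25.0 m east.
Residual distance = √(9.3² + 25.0²) = 26.7 m.

27 m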